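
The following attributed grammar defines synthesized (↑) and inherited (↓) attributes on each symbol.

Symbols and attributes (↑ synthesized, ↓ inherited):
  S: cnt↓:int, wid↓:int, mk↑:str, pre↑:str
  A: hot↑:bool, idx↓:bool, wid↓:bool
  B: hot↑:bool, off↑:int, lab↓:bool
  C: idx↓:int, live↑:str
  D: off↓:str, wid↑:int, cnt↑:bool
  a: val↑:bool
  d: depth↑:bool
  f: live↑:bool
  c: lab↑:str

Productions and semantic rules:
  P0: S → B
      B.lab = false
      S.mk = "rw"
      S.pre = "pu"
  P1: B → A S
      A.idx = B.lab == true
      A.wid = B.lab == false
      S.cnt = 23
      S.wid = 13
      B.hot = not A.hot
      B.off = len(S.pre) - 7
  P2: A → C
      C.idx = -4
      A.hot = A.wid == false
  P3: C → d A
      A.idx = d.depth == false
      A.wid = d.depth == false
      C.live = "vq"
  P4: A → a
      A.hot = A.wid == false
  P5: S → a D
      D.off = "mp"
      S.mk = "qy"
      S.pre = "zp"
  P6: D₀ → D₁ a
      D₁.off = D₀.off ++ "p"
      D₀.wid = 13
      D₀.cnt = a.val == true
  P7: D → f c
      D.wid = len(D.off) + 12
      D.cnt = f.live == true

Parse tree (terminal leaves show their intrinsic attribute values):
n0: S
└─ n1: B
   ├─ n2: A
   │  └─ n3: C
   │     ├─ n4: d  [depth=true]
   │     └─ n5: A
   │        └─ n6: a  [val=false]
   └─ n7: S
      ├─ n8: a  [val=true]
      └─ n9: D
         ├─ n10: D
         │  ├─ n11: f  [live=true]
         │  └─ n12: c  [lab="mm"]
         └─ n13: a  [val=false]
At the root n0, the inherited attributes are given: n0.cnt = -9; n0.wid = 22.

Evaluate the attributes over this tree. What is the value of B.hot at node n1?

1. n0.cnt = -9  [given at root]
2. n0.wid = 22  [given at root]
3. n1.lab = false  [false]
4. n2.idx = false  [B.lab == true]
5. n2.wid = true  [B.lab == false]
6. n3.idx = -4  [-4]
7. n4.depth = true  [terminal]
8. n5.idx = false  [d.depth == false]
9. n5.wid = false  [d.depth == false]
10. n6.val = false  [terminal]
11. n5.hot = true  [A.wid == false]
12. n3.live = "vq"  ["vq"]
13. n2.hot = false  [A.wid == false]
14. n7.cnt = 23  [23]
15. n7.wid = 13  [13]
16. n8.val = true  [terminal]
17. n9.off = "mp"  ["mp"]
18. n10.off = "mpp"  [D₀.off ++ "p"]
19. n11.live = true  [terminal]
20. n12.lab = "mm"  [terminal]
21. n10.wid = 15  [len(D.off) + 12]
22. n10.cnt = true  [f.live == true]
23. n13.val = false  [terminal]
24. n9.wid = 13  [13]
25. n9.cnt = false  [a.val == true]
26. n7.mk = "qy"  ["qy"]
27. n7.pre = "zp"  ["zp"]
28. n1.hot = true  [not A.hot]
29. n1.off = -5  [len(S.pre) - 7]
30. n0.mk = "rw"  ["rw"]
31. n0.pre = "pu"  ["pu"]

true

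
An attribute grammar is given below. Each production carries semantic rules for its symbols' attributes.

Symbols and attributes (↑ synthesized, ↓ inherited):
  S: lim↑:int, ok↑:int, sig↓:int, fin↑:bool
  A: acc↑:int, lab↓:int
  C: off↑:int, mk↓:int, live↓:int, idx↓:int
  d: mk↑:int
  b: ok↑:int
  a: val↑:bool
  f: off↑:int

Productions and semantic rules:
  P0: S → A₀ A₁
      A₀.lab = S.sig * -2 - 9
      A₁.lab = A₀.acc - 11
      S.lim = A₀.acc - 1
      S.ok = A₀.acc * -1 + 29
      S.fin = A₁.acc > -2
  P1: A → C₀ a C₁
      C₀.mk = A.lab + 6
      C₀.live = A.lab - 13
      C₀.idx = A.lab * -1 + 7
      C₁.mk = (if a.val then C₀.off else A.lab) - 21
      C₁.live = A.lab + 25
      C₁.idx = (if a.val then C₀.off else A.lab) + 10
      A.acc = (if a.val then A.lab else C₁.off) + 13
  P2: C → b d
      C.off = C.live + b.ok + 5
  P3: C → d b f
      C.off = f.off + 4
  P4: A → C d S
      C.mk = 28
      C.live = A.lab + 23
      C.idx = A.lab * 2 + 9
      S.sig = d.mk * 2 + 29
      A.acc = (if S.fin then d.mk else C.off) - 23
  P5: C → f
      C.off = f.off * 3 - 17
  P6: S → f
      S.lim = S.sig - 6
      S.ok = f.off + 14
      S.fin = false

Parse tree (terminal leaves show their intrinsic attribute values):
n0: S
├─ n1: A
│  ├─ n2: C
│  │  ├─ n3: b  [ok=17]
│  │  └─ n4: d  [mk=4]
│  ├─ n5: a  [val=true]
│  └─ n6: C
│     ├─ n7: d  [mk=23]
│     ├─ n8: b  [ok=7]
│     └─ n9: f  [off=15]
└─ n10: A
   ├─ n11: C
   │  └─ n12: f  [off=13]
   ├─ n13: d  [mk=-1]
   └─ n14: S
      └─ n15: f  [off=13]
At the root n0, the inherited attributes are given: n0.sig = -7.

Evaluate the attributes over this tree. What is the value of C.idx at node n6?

1. n0.sig = -7  [given at root]
2. n1.lab = 5  [S.sig * -2 - 9]
3. n2.mk = 11  [A.lab + 6]
4. n2.live = -8  [A.lab - 13]
5. n2.idx = 2  [A.lab * -1 + 7]
6. n3.ok = 17  [terminal]
7. n4.mk = 4  [terminal]
8. n2.off = 14  [C.live + b.ok + 5]
9. n5.val = true  [terminal]
10. n6.mk = -7  [(if a.val then C₀.off else A.lab) - 21]
11. n6.live = 30  [A.lab + 25]
12. n6.idx = 24  [(if a.val then C₀.off else A.lab) + 10]
13. n7.mk = 23  [terminal]
14. n8.ok = 7  [terminal]
15. n9.off = 15  [terminal]
16. n6.off = 19  [f.off + 4]
17. n1.acc = 18  [(if a.val then A.lab else C₁.off) + 13]
18. n10.lab = 7  [A₀.acc - 11]
19. n11.mk = 28  [28]
20. n11.live = 30  [A.lab + 23]
21. n11.idx = 23  [A.lab * 2 + 9]
22. n12.off = 13  [terminal]
23. n11.off = 22  [f.off * 3 - 17]
24. n13.mk = -1  [terminal]
25. n14.sig = 27  [d.mk * 2 + 29]
26. n15.off = 13  [terminal]
27. n14.lim = 21  [S.sig - 6]
28. n14.ok = 27  [f.off + 14]
29. n14.fin = false  [false]
30. n10.acc = -1  [(if S.fin then d.mk else C.off) - 23]
31. n0.lim = 17  [A₀.acc - 1]
32. n0.ok = 11  [A₀.acc * -1 + 29]
33. n0.fin = true  [A₁.acc > -2]

24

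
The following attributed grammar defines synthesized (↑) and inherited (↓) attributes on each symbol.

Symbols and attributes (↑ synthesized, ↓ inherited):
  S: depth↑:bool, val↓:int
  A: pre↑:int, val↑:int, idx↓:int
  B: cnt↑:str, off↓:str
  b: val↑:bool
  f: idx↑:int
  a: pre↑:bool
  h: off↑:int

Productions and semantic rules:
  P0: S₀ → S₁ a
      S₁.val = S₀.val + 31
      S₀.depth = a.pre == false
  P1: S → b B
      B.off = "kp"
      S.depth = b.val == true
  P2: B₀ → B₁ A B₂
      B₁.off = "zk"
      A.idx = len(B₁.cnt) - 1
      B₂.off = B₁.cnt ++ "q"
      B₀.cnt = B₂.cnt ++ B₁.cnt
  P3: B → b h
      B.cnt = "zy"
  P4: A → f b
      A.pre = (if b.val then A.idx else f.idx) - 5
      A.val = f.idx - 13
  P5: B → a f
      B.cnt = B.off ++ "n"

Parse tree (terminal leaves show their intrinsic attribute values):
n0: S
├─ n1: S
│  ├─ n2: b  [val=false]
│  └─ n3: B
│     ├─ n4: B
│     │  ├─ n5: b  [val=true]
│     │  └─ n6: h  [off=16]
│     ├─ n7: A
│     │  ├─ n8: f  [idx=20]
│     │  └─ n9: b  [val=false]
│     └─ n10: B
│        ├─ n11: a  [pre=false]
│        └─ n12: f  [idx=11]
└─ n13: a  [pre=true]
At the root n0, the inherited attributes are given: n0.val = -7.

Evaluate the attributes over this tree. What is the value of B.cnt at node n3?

"zyqnzy"

1. n0.val = -7  [given at root]
2. n1.val = 24  [S₀.val + 31]
3. n2.val = false  [terminal]
4. n3.off = "kp"  ["kp"]
5. n4.off = "zk"  ["zk"]
6. n5.val = true  [terminal]
7. n6.off = 16  [terminal]
8. n4.cnt = "zy"  ["zy"]
9. n7.idx = 1  [len(B₁.cnt) - 1]
10. n8.idx = 20  [terminal]
11. n9.val = false  [terminal]
12. n7.pre = 15  [(if b.val then A.idx else f.idx) - 5]
13. n7.val = 7  [f.idx - 13]
14. n10.off = "zyq"  [B₁.cnt ++ "q"]
15. n11.pre = false  [terminal]
16. n12.idx = 11  [terminal]
17. n10.cnt = "zyqn"  [B.off ++ "n"]
18. n3.cnt = "zyqnzy"  [B₂.cnt ++ B₁.cnt]
19. n1.depth = false  [b.val == true]
20. n13.pre = true  [terminal]
21. n0.depth = false  [a.pre == false]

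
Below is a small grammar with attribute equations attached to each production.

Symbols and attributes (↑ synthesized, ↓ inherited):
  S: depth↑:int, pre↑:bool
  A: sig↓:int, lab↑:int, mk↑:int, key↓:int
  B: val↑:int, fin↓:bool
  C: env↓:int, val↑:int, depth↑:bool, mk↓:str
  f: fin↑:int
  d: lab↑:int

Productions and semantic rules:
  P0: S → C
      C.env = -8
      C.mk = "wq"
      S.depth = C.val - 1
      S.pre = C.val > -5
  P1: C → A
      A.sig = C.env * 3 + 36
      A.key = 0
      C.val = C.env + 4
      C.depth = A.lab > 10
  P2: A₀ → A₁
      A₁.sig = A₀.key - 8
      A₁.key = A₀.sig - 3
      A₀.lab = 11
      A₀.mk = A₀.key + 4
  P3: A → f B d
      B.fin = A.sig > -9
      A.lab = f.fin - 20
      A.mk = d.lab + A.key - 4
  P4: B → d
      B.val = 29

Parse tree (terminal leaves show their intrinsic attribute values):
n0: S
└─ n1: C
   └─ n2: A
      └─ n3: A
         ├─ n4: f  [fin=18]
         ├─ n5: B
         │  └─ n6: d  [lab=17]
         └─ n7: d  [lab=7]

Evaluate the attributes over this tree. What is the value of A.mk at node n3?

12

1. n1.env = -8  [-8]
2. n1.mk = "wq"  ["wq"]
3. n2.sig = 12  [C.env * 3 + 36]
4. n2.key = 0  [0]
5. n3.sig = -8  [A₀.key - 8]
6. n3.key = 9  [A₀.sig - 3]
7. n4.fin = 18  [terminal]
8. n5.fin = true  [A.sig > -9]
9. n6.lab = 17  [terminal]
10. n5.val = 29  [29]
11. n7.lab = 7  [terminal]
12. n3.lab = -2  [f.fin - 20]
13. n3.mk = 12  [d.lab + A.key - 4]
14. n2.lab = 11  [11]
15. n2.mk = 4  [A₀.key + 4]
16. n1.val = -4  [C.env + 4]
17. n1.depth = true  [A.lab > 10]
18. n0.depth = -5  [C.val - 1]
19. n0.pre = true  [C.val > -5]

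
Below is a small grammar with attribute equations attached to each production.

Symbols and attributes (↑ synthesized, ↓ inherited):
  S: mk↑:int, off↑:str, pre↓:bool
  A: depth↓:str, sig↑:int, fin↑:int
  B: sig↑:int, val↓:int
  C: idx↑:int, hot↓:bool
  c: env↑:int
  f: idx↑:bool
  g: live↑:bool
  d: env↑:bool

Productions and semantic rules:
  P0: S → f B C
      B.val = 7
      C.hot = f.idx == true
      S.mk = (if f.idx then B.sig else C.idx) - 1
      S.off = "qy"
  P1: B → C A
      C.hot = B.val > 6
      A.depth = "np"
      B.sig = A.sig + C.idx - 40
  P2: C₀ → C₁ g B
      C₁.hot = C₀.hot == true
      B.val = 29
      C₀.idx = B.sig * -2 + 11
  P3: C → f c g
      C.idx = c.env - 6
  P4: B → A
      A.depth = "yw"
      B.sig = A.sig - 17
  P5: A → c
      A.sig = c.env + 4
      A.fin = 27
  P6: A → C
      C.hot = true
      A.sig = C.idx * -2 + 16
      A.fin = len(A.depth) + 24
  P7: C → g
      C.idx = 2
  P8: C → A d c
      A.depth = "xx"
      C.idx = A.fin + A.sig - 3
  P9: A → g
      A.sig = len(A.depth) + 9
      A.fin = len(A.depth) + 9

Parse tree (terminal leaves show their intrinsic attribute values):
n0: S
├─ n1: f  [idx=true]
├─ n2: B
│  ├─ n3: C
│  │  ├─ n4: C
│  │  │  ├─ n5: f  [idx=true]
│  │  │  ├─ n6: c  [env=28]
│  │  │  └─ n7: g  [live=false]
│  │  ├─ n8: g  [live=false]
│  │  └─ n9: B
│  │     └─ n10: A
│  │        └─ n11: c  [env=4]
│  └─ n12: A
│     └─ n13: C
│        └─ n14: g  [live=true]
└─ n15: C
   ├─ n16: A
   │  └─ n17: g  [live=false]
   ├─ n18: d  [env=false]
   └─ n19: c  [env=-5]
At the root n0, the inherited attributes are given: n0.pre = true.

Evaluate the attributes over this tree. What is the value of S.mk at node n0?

0

1. n0.pre = true  [given at root]
2. n1.idx = true  [terminal]
3. n2.val = 7  [7]
4. n3.hot = true  [B.val > 6]
5. n4.hot = true  [C₀.hot == true]
6. n5.idx = true  [terminal]
7. n6.env = 28  [terminal]
8. n7.live = false  [terminal]
9. n4.idx = 22  [c.env - 6]
10. n8.live = false  [terminal]
11. n9.val = 29  [29]
12. n10.depth = "yw"  ["yw"]
13. n11.env = 4  [terminal]
14. n10.sig = 8  [c.env + 4]
15. n10.fin = 27  [27]
16. n9.sig = -9  [A.sig - 17]
17. n3.idx = 29  [B.sig * -2 + 11]
18. n12.depth = "np"  ["np"]
19. n13.hot = true  [true]
20. n14.live = true  [terminal]
21. n13.idx = 2  [2]
22. n12.sig = 12  [C.idx * -2 + 16]
23. n12.fin = 26  [len(A.depth) + 24]
24. n2.sig = 1  [A.sig + C.idx - 40]
25. n15.hot = true  [f.idx == true]
26. n16.depth = "xx"  ["xx"]
27. n17.live = false  [terminal]
28. n16.sig = 11  [len(A.depth) + 9]
29. n16.fin = 11  [len(A.depth) + 9]
30. n18.env = false  [terminal]
31. n19.env = -5  [terminal]
32. n15.idx = 19  [A.fin + A.sig - 3]
33. n0.mk = 0  [(if f.idx then B.sig else C.idx) - 1]
34. n0.off = "qy"  ["qy"]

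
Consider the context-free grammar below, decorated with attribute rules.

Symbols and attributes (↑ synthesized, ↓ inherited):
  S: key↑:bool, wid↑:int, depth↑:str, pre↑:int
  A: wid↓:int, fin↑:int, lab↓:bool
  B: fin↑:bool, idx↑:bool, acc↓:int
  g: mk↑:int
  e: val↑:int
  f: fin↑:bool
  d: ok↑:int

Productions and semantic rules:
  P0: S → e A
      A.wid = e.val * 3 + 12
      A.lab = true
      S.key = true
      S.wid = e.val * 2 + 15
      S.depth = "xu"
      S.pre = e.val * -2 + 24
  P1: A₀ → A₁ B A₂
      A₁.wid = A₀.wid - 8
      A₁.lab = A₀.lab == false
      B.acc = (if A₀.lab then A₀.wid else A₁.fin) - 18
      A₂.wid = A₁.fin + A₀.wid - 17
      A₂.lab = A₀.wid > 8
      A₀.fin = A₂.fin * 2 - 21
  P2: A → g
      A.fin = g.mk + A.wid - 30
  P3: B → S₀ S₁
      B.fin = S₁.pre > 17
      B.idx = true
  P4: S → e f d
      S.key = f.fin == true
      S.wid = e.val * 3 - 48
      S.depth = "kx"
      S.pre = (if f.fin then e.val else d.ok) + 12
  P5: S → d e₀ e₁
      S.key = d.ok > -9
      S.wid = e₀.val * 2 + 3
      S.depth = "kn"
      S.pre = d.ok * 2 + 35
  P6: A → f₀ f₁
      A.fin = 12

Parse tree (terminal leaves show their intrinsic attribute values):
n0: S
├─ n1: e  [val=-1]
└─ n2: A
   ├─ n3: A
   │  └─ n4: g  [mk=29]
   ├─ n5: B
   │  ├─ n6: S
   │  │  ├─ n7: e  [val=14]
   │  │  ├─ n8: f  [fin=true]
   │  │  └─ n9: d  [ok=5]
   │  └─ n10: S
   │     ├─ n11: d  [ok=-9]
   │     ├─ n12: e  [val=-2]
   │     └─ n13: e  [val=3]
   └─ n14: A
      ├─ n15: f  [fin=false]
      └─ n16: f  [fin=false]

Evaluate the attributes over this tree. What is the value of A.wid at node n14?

-8

1. n1.val = -1  [terminal]
2. n2.wid = 9  [e.val * 3 + 12]
3. n2.lab = true  [true]
4. n3.wid = 1  [A₀.wid - 8]
5. n3.lab = false  [A₀.lab == false]
6. n4.mk = 29  [terminal]
7. n3.fin = 0  [g.mk + A.wid - 30]
8. n5.acc = -9  [(if A₀.lab then A₀.wid else A₁.fin) - 18]
9. n7.val = 14  [terminal]
10. n8.fin = true  [terminal]
11. n9.ok = 5  [terminal]
12. n6.key = true  [f.fin == true]
13. n6.wid = -6  [e.val * 3 - 48]
14. n6.depth = "kx"  ["kx"]
15. n6.pre = 26  [(if f.fin then e.val else d.ok) + 12]
16. n11.ok = -9  [terminal]
17. n12.val = -2  [terminal]
18. n13.val = 3  [terminal]
19. n10.key = false  [d.ok > -9]
20. n10.wid = -1  [e₀.val * 2 + 3]
21. n10.depth = "kn"  ["kn"]
22. n10.pre = 17  [d.ok * 2 + 35]
23. n5.fin = false  [S₁.pre > 17]
24. n5.idx = true  [true]
25. n14.wid = -8  [A₁.fin + A₀.wid - 17]
26. n14.lab = true  [A₀.wid > 8]
27. n15.fin = false  [terminal]
28. n16.fin = false  [terminal]
29. n14.fin = 12  [12]
30. n2.fin = 3  [A₂.fin * 2 - 21]
31. n0.key = true  [true]
32. n0.wid = 13  [e.val * 2 + 15]
33. n0.depth = "xu"  ["xu"]
34. n0.pre = 26  [e.val * -2 + 24]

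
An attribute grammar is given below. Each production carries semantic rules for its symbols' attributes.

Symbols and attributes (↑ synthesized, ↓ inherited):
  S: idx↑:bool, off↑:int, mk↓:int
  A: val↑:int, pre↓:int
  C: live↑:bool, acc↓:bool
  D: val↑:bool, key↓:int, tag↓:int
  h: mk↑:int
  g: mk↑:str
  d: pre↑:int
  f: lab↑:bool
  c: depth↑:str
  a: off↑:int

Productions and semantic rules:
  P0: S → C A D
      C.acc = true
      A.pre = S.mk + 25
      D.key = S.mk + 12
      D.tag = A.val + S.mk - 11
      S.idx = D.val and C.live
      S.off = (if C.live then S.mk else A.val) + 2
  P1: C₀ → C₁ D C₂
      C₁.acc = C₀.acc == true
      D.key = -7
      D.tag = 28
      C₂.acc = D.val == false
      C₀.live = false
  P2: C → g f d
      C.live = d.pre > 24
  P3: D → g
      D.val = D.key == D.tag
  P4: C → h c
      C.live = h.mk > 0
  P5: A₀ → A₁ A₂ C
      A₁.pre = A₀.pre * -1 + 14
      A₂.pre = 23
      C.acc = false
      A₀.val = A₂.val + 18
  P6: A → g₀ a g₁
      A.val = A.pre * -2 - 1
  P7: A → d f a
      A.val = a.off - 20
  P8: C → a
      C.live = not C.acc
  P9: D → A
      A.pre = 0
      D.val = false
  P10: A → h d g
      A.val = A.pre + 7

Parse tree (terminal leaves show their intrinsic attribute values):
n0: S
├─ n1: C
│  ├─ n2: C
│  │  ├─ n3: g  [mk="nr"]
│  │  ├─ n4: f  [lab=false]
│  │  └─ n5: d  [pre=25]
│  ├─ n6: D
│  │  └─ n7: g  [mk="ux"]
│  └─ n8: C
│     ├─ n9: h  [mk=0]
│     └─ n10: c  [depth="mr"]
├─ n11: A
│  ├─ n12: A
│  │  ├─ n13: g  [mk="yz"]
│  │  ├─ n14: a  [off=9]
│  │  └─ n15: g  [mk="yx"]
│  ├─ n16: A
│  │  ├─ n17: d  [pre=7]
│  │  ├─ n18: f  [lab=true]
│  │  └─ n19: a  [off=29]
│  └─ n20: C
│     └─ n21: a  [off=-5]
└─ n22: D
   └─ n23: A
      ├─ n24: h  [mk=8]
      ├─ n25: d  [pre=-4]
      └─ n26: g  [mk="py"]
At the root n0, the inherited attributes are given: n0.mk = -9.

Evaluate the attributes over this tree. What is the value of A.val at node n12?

3

1. n0.mk = -9  [given at root]
2. n1.acc = true  [true]
3. n2.acc = true  [C₀.acc == true]
4. n3.mk = "nr"  [terminal]
5. n4.lab = false  [terminal]
6. n5.pre = 25  [terminal]
7. n2.live = true  [d.pre > 24]
8. n6.key = -7  [-7]
9. n6.tag = 28  [28]
10. n7.mk = "ux"  [terminal]
11. n6.val = false  [D.key == D.tag]
12. n8.acc = true  [D.val == false]
13. n9.mk = 0  [terminal]
14. n10.depth = "mr"  [terminal]
15. n8.live = false  [h.mk > 0]
16. n1.live = false  [false]
17. n11.pre = 16  [S.mk + 25]
18. n12.pre = -2  [A₀.pre * -1 + 14]
19. n13.mk = "yz"  [terminal]
20. n14.off = 9  [terminal]
21. n15.mk = "yx"  [terminal]
22. n12.val = 3  [A.pre * -2 - 1]
23. n16.pre = 23  [23]
24. n17.pre = 7  [terminal]
25. n18.lab = true  [terminal]
26. n19.off = 29  [terminal]
27. n16.val = 9  [a.off - 20]
28. n20.acc = false  [false]
29. n21.off = -5  [terminal]
30. n20.live = true  [not C.acc]
31. n11.val = 27  [A₂.val + 18]
32. n22.key = 3  [S.mk + 12]
33. n22.tag = 7  [A.val + S.mk - 11]
34. n23.pre = 0  [0]
35. n24.mk = 8  [terminal]
36. n25.pre = -4  [terminal]
37. n26.mk = "py"  [terminal]
38. n23.val = 7  [A.pre + 7]
39. n22.val = false  [false]
40. n0.idx = false  [D.val and C.live]
41. n0.off = 29  [(if C.live then S.mk else A.val) + 2]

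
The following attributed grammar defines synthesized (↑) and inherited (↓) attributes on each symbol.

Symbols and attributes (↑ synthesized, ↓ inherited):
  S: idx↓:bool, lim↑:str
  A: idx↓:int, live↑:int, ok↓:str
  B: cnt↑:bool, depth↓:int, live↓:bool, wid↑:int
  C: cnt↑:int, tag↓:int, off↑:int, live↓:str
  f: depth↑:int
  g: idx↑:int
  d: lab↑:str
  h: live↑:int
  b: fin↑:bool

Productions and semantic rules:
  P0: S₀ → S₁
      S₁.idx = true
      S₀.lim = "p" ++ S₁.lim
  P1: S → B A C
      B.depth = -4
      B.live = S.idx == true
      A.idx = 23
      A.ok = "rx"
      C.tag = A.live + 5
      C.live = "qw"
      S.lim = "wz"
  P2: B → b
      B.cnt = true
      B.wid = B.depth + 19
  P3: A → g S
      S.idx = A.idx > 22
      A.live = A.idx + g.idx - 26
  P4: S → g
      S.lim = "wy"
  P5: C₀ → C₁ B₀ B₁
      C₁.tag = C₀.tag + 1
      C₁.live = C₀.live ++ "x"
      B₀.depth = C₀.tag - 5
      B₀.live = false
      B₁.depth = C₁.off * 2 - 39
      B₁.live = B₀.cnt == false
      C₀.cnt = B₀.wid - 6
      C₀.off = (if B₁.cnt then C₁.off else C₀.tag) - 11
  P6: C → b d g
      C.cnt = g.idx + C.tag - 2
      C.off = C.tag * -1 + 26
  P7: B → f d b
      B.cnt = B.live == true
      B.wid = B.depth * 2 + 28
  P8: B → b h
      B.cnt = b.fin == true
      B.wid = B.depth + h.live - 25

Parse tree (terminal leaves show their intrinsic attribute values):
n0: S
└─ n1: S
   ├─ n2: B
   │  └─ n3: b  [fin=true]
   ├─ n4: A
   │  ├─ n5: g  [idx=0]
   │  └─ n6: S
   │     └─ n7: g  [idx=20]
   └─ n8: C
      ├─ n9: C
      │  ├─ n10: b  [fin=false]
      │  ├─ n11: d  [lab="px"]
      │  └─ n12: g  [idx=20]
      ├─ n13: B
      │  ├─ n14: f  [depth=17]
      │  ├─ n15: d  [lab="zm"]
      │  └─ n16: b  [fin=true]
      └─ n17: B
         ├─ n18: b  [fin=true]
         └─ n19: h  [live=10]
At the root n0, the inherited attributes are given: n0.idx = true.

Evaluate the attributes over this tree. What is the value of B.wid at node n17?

1. n0.idx = true  [given at root]
2. n1.idx = true  [true]
3. n2.depth = -4  [-4]
4. n2.live = true  [S.idx == true]
5. n3.fin = true  [terminal]
6. n2.cnt = true  [true]
7. n2.wid = 15  [B.depth + 19]
8. n4.idx = 23  [23]
9. n4.ok = "rx"  ["rx"]
10. n5.idx = 0  [terminal]
11. n6.idx = true  [A.idx > 22]
12. n7.idx = 20  [terminal]
13. n6.lim = "wy"  ["wy"]
14. n4.live = -3  [A.idx + g.idx - 26]
15. n8.tag = 2  [A.live + 5]
16. n8.live = "qw"  ["qw"]
17. n9.tag = 3  [C₀.tag + 1]
18. n9.live = "qwx"  [C₀.live ++ "x"]
19. n10.fin = false  [terminal]
20. n11.lab = "px"  [terminal]
21. n12.idx = 20  [terminal]
22. n9.cnt = 21  [g.idx + C.tag - 2]
23. n9.off = 23  [C.tag * -1 + 26]
24. n13.depth = -3  [C₀.tag - 5]
25. n13.live = false  [false]
26. n14.depth = 17  [terminal]
27. n15.lab = "zm"  [terminal]
28. n16.fin = true  [terminal]
29. n13.cnt = false  [B.live == true]
30. n13.wid = 22  [B.depth * 2 + 28]
31. n17.depth = 7  [C₁.off * 2 - 39]
32. n17.live = true  [B₀.cnt == false]
33. n18.fin = true  [terminal]
34. n19.live = 10  [terminal]
35. n17.cnt = true  [b.fin == true]
36. n17.wid = -8  [B.depth + h.live - 25]
37. n8.cnt = 16  [B₀.wid - 6]
38. n8.off = 12  [(if B₁.cnt then C₁.off else C₀.tag) - 11]
39. n1.lim = "wz"  ["wz"]
40. n0.lim = "pwz"  ["p" ++ S₁.lim]

-8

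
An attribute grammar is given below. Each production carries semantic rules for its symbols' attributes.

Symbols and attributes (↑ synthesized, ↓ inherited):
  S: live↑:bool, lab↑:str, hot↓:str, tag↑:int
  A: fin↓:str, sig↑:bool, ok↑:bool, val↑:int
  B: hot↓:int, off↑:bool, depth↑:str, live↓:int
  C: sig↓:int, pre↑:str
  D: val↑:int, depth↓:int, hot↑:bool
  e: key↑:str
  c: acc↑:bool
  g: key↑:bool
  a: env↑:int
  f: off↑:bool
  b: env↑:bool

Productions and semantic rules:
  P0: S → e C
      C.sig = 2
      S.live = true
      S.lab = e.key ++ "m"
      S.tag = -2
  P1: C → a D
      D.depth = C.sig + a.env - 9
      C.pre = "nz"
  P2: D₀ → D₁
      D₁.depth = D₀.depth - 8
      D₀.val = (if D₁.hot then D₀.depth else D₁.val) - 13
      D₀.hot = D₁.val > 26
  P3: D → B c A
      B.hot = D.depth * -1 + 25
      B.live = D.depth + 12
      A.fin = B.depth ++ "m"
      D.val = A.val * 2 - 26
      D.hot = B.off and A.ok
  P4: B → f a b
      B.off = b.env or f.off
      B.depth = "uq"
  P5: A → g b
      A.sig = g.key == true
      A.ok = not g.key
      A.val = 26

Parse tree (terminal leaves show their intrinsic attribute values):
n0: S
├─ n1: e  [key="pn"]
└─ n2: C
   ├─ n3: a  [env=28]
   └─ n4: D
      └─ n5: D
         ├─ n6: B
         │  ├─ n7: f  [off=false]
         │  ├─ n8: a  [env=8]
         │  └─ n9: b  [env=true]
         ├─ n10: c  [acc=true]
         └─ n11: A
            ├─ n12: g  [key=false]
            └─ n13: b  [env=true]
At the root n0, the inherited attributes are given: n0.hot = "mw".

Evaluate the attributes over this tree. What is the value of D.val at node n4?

8

1. n0.hot = "mw"  [given at root]
2. n1.key = "pn"  [terminal]
3. n2.sig = 2  [2]
4. n3.env = 28  [terminal]
5. n4.depth = 21  [C.sig + a.env - 9]
6. n5.depth = 13  [D₀.depth - 8]
7. n6.hot = 12  [D.depth * -1 + 25]
8. n6.live = 25  [D.depth + 12]
9. n7.off = false  [terminal]
10. n8.env = 8  [terminal]
11. n9.env = true  [terminal]
12. n6.off = true  [b.env or f.off]
13. n6.depth = "uq"  ["uq"]
14. n10.acc = true  [terminal]
15. n11.fin = "uqm"  [B.depth ++ "m"]
16. n12.key = false  [terminal]
17. n13.env = true  [terminal]
18. n11.sig = false  [g.key == true]
19. n11.ok = true  [not g.key]
20. n11.val = 26  [26]
21. n5.val = 26  [A.val * 2 - 26]
22. n5.hot = true  [B.off and A.ok]
23. n4.val = 8  [(if D₁.hot then D₀.depth else D₁.val) - 13]
24. n4.hot = false  [D₁.val > 26]
25. n2.pre = "nz"  ["nz"]
26. n0.live = true  [true]
27. n0.lab = "pnm"  [e.key ++ "m"]
28. n0.tag = -2  [-2]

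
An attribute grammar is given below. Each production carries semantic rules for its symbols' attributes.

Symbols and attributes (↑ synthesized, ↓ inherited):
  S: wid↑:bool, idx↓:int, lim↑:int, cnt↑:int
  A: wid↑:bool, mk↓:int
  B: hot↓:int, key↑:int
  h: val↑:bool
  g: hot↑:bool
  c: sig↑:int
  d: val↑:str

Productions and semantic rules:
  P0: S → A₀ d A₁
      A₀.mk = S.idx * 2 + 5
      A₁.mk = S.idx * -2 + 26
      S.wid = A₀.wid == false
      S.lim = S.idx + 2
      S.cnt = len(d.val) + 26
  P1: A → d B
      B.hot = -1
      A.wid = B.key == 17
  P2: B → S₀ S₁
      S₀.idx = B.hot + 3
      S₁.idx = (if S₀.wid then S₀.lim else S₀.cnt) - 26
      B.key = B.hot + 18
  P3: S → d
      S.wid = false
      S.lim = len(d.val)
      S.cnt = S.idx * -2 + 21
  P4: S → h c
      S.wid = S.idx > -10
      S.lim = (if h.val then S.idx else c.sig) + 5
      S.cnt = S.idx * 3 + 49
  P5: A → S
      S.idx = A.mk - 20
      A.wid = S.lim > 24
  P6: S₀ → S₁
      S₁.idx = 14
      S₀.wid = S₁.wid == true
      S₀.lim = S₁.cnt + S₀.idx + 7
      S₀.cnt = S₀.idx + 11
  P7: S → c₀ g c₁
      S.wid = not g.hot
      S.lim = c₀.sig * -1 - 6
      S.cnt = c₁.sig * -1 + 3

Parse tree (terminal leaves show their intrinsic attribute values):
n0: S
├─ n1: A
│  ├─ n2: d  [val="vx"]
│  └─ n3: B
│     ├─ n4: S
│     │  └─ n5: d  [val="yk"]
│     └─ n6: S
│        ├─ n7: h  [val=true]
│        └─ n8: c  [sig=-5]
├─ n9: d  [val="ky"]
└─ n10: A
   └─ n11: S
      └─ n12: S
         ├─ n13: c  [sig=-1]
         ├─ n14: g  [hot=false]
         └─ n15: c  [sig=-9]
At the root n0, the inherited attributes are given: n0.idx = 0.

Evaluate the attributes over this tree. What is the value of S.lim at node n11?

1. n0.idx = 0  [given at root]
2. n1.mk = 5  [S.idx * 2 + 5]
3. n2.val = "vx"  [terminal]
4. n3.hot = -1  [-1]
5. n4.idx = 2  [B.hot + 3]
6. n5.val = "yk"  [terminal]
7. n4.wid = false  [false]
8. n4.lim = 2  [len(d.val)]
9. n4.cnt = 17  [S.idx * -2 + 21]
10. n6.idx = -9  [(if S₀.wid then S₀.lim else S₀.cnt) - 26]
11. n7.val = true  [terminal]
12. n8.sig = -5  [terminal]
13. n6.wid = true  [S.idx > -10]
14. n6.lim = -4  [(if h.val then S.idx else c.sig) + 5]
15. n6.cnt = 22  [S.idx * 3 + 49]
16. n3.key = 17  [B.hot + 18]
17. n1.wid = true  [B.key == 17]
18. n9.val = "ky"  [terminal]
19. n10.mk = 26  [S.idx * -2 + 26]
20. n11.idx = 6  [A.mk - 20]
21. n12.idx = 14  [14]
22. n13.sig = -1  [terminal]
23. n14.hot = false  [terminal]
24. n15.sig = -9  [terminal]
25. n12.wid = true  [not g.hot]
26. n12.lim = -5  [c₀.sig * -1 - 6]
27. n12.cnt = 12  [c₁.sig * -1 + 3]
28. n11.wid = true  [S₁.wid == true]
29. n11.lim = 25  [S₁.cnt + S₀.idx + 7]
30. n11.cnt = 17  [S₀.idx + 11]
31. n10.wid = true  [S.lim > 24]
32. n0.wid = false  [A₀.wid == false]
33. n0.lim = 2  [S.idx + 2]
34. n0.cnt = 28  [len(d.val) + 26]

25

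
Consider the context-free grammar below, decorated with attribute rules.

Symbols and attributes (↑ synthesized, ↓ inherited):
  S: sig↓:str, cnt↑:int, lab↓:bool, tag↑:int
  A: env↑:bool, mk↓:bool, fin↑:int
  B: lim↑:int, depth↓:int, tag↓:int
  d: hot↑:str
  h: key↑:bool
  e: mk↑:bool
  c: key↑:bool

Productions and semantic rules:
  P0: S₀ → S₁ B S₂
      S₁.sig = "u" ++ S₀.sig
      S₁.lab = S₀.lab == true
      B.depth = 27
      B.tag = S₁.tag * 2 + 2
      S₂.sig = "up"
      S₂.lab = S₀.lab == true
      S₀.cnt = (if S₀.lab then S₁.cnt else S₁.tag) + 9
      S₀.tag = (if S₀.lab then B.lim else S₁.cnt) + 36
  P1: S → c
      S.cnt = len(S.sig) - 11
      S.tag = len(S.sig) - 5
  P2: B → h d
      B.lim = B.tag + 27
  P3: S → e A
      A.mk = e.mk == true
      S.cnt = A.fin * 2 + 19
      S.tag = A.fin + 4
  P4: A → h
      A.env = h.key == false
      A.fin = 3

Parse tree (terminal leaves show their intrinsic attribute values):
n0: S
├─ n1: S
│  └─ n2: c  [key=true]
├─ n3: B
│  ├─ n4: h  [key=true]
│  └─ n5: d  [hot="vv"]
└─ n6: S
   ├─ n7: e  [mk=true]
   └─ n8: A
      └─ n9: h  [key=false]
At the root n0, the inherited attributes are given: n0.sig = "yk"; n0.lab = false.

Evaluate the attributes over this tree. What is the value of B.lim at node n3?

1. n0.sig = "yk"  [given at root]
2. n0.lab = false  [given at root]
3. n1.sig = "uyk"  ["u" ++ S₀.sig]
4. n1.lab = false  [S₀.lab == true]
5. n2.key = true  [terminal]
6. n1.cnt = -8  [len(S.sig) - 11]
7. n1.tag = -2  [len(S.sig) - 5]
8. n3.depth = 27  [27]
9. n3.tag = -2  [S₁.tag * 2 + 2]
10. n4.key = true  [terminal]
11. n5.hot = "vv"  [terminal]
12. n3.lim = 25  [B.tag + 27]
13. n6.sig = "up"  ["up"]
14. n6.lab = false  [S₀.lab == true]
15. n7.mk = true  [terminal]
16. n8.mk = true  [e.mk == true]
17. n9.key = false  [terminal]
18. n8.env = true  [h.key == false]
19. n8.fin = 3  [3]
20. n6.cnt = 25  [A.fin * 2 + 19]
21. n6.tag = 7  [A.fin + 4]
22. n0.cnt = 7  [(if S₀.lab then S₁.cnt else S₁.tag) + 9]
23. n0.tag = 28  [(if S₀.lab then B.lim else S₁.cnt) + 36]

25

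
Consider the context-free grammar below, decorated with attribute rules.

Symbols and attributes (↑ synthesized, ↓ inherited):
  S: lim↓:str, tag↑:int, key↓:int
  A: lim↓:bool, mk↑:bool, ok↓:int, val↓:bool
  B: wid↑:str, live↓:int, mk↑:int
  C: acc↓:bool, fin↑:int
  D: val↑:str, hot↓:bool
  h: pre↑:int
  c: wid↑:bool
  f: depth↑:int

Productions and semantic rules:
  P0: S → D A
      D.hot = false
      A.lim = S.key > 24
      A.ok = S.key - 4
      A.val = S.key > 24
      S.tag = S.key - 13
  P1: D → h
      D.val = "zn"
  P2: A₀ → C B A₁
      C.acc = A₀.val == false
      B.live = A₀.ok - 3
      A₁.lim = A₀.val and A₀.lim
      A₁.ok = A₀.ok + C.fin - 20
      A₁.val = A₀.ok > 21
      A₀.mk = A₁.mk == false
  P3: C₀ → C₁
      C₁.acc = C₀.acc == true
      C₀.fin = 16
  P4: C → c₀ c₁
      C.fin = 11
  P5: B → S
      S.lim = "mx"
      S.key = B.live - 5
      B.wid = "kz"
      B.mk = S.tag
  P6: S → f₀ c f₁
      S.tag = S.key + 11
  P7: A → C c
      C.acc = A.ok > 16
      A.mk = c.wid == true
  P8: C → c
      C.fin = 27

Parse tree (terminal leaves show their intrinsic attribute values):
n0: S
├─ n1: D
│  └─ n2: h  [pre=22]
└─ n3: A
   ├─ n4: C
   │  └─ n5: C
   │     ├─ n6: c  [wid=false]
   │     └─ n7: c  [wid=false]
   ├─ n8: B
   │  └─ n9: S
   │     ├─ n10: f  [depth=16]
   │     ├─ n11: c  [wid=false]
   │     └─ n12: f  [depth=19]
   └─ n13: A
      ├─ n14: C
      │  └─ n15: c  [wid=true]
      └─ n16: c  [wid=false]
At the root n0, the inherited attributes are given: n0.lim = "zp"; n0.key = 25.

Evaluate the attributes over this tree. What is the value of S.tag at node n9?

1. n0.lim = "zp"  [given at root]
2. n0.key = 25  [given at root]
3. n1.hot = false  [false]
4. n2.pre = 22  [terminal]
5. n1.val = "zn"  ["zn"]
6. n3.lim = true  [S.key > 24]
7. n3.ok = 21  [S.key - 4]
8. n3.val = true  [S.key > 24]
9. n4.acc = false  [A₀.val == false]
10. n5.acc = false  [C₀.acc == true]
11. n6.wid = false  [terminal]
12. n7.wid = false  [terminal]
13. n5.fin = 11  [11]
14. n4.fin = 16  [16]
15. n8.live = 18  [A₀.ok - 3]
16. n9.lim = "mx"  ["mx"]
17. n9.key = 13  [B.live - 5]
18. n10.depth = 16  [terminal]
19. n11.wid = false  [terminal]
20. n12.depth = 19  [terminal]
21. n9.tag = 24  [S.key + 11]
22. n8.wid = "kz"  ["kz"]
23. n8.mk = 24  [S.tag]
24. n13.lim = true  [A₀.val and A₀.lim]
25. n13.ok = 17  [A₀.ok + C.fin - 20]
26. n13.val = false  [A₀.ok > 21]
27. n14.acc = true  [A.ok > 16]
28. n15.wid = true  [terminal]
29. n14.fin = 27  [27]
30. n16.wid = false  [terminal]
31. n13.mk = false  [c.wid == true]
32. n3.mk = true  [A₁.mk == false]
33. n0.tag = 12  [S.key - 13]

24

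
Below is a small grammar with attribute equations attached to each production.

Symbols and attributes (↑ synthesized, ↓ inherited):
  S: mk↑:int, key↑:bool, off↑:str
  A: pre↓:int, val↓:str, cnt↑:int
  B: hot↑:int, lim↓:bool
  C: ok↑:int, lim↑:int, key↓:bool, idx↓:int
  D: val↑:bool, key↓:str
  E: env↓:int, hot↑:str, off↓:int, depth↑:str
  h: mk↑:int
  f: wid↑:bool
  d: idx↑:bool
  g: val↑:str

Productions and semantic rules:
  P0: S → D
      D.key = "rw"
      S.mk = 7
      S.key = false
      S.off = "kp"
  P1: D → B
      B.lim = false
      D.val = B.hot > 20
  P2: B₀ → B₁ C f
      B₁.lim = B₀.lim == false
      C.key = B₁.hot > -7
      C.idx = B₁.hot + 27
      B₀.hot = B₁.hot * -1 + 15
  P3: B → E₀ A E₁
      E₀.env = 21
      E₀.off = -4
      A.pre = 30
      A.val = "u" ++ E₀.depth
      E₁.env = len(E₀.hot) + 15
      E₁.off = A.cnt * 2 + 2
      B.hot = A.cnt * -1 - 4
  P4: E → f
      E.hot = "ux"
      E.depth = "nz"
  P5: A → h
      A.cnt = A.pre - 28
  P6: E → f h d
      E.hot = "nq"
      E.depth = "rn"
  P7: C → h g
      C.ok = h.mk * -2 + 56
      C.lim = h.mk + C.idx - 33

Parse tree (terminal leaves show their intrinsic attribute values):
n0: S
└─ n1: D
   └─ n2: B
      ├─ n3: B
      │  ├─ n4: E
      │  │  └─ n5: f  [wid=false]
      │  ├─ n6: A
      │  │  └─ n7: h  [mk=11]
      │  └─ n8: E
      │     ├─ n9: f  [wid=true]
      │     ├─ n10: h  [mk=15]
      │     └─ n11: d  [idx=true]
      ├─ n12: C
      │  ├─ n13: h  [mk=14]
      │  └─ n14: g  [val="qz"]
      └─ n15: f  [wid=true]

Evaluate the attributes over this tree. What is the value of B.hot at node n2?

1. n1.key = "rw"  ["rw"]
2. n2.lim = false  [false]
3. n3.lim = true  [B₀.lim == false]
4. n4.env = 21  [21]
5. n4.off = -4  [-4]
6. n5.wid = false  [terminal]
7. n4.hot = "ux"  ["ux"]
8. n4.depth = "nz"  ["nz"]
9. n6.pre = 30  [30]
10. n6.val = "unz"  ["u" ++ E₀.depth]
11. n7.mk = 11  [terminal]
12. n6.cnt = 2  [A.pre - 28]
13. n8.env = 17  [len(E₀.hot) + 15]
14. n8.off = 6  [A.cnt * 2 + 2]
15. n9.wid = true  [terminal]
16. n10.mk = 15  [terminal]
17. n11.idx = true  [terminal]
18. n8.hot = "nq"  ["nq"]
19. n8.depth = "rn"  ["rn"]
20. n3.hot = -6  [A.cnt * -1 - 4]
21. n12.key = true  [B₁.hot > -7]
22. n12.idx = 21  [B₁.hot + 27]
23. n13.mk = 14  [terminal]
24. n14.val = "qz"  [terminal]
25. n12.ok = 28  [h.mk * -2 + 56]
26. n12.lim = 2  [h.mk + C.idx - 33]
27. n15.wid = true  [terminal]
28. n2.hot = 21  [B₁.hot * -1 + 15]
29. n1.val = true  [B.hot > 20]
30. n0.mk = 7  [7]
31. n0.key = false  [false]
32. n0.off = "kp"  ["kp"]

21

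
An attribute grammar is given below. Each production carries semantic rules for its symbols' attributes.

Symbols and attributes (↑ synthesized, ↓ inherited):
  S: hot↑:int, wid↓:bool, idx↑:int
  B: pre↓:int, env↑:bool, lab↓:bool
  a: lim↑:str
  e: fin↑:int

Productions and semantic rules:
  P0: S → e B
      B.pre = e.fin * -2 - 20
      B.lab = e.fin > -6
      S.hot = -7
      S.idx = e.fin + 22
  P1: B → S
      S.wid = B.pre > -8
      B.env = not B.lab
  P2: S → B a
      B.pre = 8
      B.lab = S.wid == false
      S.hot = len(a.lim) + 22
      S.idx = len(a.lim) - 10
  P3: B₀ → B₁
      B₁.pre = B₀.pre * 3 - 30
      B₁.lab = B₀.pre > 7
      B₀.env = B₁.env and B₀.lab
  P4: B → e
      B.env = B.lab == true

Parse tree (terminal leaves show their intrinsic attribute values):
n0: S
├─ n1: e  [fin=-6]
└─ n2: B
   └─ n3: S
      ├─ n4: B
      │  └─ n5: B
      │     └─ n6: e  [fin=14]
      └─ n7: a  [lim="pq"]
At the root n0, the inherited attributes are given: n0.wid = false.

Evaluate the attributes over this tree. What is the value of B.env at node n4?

true

1. n0.wid = false  [given at root]
2. n1.fin = -6  [terminal]
3. n2.pre = -8  [e.fin * -2 - 20]
4. n2.lab = false  [e.fin > -6]
5. n3.wid = false  [B.pre > -8]
6. n4.pre = 8  [8]
7. n4.lab = true  [S.wid == false]
8. n5.pre = -6  [B₀.pre * 3 - 30]
9. n5.lab = true  [B₀.pre > 7]
10. n6.fin = 14  [terminal]
11. n5.env = true  [B.lab == true]
12. n4.env = true  [B₁.env and B₀.lab]
13. n7.lim = "pq"  [terminal]
14. n3.hot = 24  [len(a.lim) + 22]
15. n3.idx = -8  [len(a.lim) - 10]
16. n2.env = true  [not B.lab]
17. n0.hot = -7  [-7]
18. n0.idx = 16  [e.fin + 22]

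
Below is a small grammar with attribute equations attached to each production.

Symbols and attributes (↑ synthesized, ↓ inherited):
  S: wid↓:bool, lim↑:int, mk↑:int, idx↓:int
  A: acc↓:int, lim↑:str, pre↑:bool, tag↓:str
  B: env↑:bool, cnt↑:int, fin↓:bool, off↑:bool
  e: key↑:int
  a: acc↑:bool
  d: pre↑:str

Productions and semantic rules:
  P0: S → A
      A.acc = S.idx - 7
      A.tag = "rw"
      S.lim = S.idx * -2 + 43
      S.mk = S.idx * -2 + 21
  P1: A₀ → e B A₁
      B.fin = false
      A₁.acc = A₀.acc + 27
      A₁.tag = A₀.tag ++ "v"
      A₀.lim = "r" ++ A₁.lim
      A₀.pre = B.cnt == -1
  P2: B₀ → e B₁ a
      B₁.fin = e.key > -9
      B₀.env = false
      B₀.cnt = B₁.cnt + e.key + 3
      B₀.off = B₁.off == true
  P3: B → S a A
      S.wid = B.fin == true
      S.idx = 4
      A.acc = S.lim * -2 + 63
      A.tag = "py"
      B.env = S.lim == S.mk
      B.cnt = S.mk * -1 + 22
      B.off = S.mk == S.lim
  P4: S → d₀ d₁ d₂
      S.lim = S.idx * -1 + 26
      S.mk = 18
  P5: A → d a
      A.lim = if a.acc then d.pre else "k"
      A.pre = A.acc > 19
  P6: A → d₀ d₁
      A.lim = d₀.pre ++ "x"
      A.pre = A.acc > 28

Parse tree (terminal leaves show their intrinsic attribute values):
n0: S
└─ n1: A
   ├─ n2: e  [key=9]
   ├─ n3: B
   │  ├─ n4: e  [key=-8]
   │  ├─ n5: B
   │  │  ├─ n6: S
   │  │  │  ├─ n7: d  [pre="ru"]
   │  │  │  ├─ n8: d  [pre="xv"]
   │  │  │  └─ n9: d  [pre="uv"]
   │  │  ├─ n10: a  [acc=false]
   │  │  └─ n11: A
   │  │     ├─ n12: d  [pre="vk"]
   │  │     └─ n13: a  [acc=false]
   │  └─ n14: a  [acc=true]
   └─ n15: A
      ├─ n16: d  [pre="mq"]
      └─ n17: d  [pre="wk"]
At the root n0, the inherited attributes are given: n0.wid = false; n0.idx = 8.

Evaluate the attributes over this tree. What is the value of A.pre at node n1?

1. n0.wid = false  [given at root]
2. n0.idx = 8  [given at root]
3. n1.acc = 1  [S.idx - 7]
4. n1.tag = "rw"  ["rw"]
5. n2.key = 9  [terminal]
6. n3.fin = false  [false]
7. n4.key = -8  [terminal]
8. n5.fin = true  [e.key > -9]
9. n6.wid = true  [B.fin == true]
10. n6.idx = 4  [4]
11. n7.pre = "ru"  [terminal]
12. n8.pre = "xv"  [terminal]
13. n9.pre = "uv"  [terminal]
14. n6.lim = 22  [S.idx * -1 + 26]
15. n6.mk = 18  [18]
16. n10.acc = false  [terminal]
17. n11.acc = 19  [S.lim * -2 + 63]
18. n11.tag = "py"  ["py"]
19. n12.pre = "vk"  [terminal]
20. n13.acc = false  [terminal]
21. n11.lim = "k"  [if a.acc then d.pre else "k"]
22. n11.pre = false  [A.acc > 19]
23. n5.env = false  [S.lim == S.mk]
24. n5.cnt = 4  [S.mk * -1 + 22]
25. n5.off = false  [S.mk == S.lim]
26. n14.acc = true  [terminal]
27. n3.env = false  [false]
28. n3.cnt = -1  [B₁.cnt + e.key + 3]
29. n3.off = false  [B₁.off == true]
30. n15.acc = 28  [A₀.acc + 27]
31. n15.tag = "rwv"  [A₀.tag ++ "v"]
32. n16.pre = "mq"  [terminal]
33. n17.pre = "wk"  [terminal]
34. n15.lim = "mqx"  [d₀.pre ++ "x"]
35. n15.pre = false  [A.acc > 28]
36. n1.lim = "rmqx"  ["r" ++ A₁.lim]
37. n1.pre = true  [B.cnt == -1]
38. n0.lim = 27  [S.idx * -2 + 43]
39. n0.mk = 5  [S.idx * -2 + 21]

true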